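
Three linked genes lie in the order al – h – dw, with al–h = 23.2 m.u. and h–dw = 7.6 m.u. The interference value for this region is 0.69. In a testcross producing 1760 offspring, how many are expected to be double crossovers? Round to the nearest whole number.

Map distances give recombination frequencies of 0.232 and 0.076 for the two intervals.
With interference 0.69 (so coincidence = 0.31), expected double-crossover frequency = 0.232 × 0.076 × 0.31 = 0.00547.
Expected number = 0.00547 × 1760 = 9.62 ≈ 10.

10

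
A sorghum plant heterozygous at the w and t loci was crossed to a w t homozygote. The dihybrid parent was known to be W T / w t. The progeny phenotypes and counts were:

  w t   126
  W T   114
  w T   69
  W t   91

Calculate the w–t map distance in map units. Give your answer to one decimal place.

The recombinant classes are W t and w T: 91 + 69 = 160.
Recombination frequency = 160/400 = 0.4000 ≈ 40.0%, i.e. 40.0 map units.

40.0 map units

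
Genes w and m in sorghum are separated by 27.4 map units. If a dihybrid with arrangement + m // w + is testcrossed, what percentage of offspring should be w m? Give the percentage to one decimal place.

A map distance of 27.4 map units corresponds to a recombination frequency of 0.274.
The F1 is + m / w +, so w m is a recombinant gamete class with expected frequency r/2 = 0.274/2 = 0.1370.
That is 0.1370 = 13.7% of the progeny.

13.7%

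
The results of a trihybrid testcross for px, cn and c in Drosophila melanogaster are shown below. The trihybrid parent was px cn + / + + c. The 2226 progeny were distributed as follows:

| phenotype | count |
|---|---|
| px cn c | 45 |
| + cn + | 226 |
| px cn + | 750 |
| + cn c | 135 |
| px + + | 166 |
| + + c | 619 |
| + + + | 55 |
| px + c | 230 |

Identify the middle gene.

c

The two rarest classes, px cn c and + + +, are the double crossovers. Comparing them with the parentals, only the c allele has switched, so c is the middle locus and the order is cn – c – px.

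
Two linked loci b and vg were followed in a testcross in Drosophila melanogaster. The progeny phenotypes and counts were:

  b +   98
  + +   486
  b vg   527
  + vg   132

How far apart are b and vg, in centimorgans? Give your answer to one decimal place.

The two most frequent classes, + + (486) and b vg (527), are the parental types, so the F1 was + + / b vg.
The recombinant classes are + vg and b +: 132 + 98 = 230.
Recombination frequency = 230/1243 = 0.1850 ≈ 18.5%, i.e. 18.5 centimorgans.

18.5 centimorgans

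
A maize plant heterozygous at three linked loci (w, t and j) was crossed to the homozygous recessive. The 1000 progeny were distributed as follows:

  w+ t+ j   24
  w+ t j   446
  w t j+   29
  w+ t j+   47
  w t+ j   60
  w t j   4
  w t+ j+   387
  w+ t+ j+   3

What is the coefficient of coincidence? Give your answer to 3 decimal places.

The two most frequent reciprocal classes, w+ t j and w t+ j+, are the parental types, so the F1 was w+ t j / w t+ j+.
The two rarest classes, w t j and w+ t+ j+, are the double crossovers. Comparing them with the parentals, only the w allele has switched, so w is the middle locus and the order is t – w – j.
t–w: (53 + 7)/1000 = 0.0600; w–j: (107 + 7)/1000 = 0.1140.
Expected DCO frequency = 0.0600 × 0.1140 ≈ 0.00684; observed = 7/1000 ≈ 0.00700.
Coefficient of coincidence = 0.00700/0.00684 ≈ 1.023.

1.023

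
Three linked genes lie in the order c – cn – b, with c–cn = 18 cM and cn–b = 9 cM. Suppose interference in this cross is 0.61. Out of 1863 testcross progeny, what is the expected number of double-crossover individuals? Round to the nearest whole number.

12

Map distances give recombination frequencies of 0.180 and 0.090 for the two intervals.
With interference 0.61 (so coincidence = 0.39), expected double-crossover frequency = 0.180 × 0.090 × 0.39 = 0.00632.
Expected number = 0.00632 × 1863 = 11.77 ≈ 12.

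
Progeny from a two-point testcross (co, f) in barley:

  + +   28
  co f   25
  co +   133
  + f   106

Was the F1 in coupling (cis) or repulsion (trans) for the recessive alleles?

The two most frequent classes are + f (106) and co + (133); these are the parental (non-recombinant) types.
So the F1 carried + f on one chromosome and co + on the other — the recessive alleles are on opposite chromosomes (trans / repulsion).

trans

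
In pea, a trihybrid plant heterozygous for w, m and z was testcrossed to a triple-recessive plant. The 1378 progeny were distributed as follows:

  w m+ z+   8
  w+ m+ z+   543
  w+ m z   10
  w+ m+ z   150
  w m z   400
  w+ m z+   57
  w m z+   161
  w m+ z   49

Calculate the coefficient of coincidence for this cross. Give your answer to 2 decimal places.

0.61

The two most frequent reciprocal classes, w+ m+ z+ and w m z, are the parental types, so the F1 was w+ m+ z+ / w m z.
The two rarest classes, w m+ z+ and w+ m z, are the double crossovers. Comparing them with the parentals, only the w allele has switched, so w is the middle locus and the order is z – w – m.
z–w: (311 + 18)/1378 = 0.2388; w–m: (106 + 18)/1378 = 0.0900.
Expected DCO frequency = 0.2388 × 0.0900 ≈ 0.02149; observed = 18/1378 ≈ 0.01306.
Coefficient of coincidence = 0.01306/0.02149 ≈ 0.61.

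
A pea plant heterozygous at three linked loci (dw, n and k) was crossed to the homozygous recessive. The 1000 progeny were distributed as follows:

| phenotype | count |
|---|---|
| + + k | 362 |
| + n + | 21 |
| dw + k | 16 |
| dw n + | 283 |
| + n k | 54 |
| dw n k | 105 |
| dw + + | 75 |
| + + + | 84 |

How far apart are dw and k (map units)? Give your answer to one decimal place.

The two most frequent reciprocal classes, + + k and dw n +, are the parental types, so the F1 was + + k / dw n +.
The two rarest classes, dw + k and + n +, are the double crossovers. Comparing them with the parentals, only the dw allele has switched, so dw is the middle locus and the order is k – dw – n.
Crossovers in the k–dw interval produce the single-crossover classes + + + and dw n k (84 + 105 = 189) plus the double crossovers (37).
RF(k–dw) = (189 + 37) / 1000 = 226/1000 = 0.2260 → 22.6 map units.

22.6 map units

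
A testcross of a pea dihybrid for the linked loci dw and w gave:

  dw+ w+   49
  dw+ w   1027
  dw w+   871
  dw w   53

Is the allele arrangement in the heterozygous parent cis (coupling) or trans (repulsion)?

trans

The two most frequent classes are dw+ w (1027) and dw w+ (871); these are the parental (non-recombinant) types.
So the F1 carried dw+ w on one chromosome and dw w+ on the other — the recessive alleles are on opposite chromosomes (trans / repulsion).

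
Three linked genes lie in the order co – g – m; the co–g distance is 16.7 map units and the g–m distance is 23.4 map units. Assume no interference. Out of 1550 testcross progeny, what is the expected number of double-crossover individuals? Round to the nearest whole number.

61

Map distances give recombination frequencies of 0.167 and 0.234 for the two intervals.
With no interference, expected double-crossover frequency = 0.167 × 0.234 = 0.03908.
Expected number = 0.03908 × 1550 = 60.57 ≈ 61.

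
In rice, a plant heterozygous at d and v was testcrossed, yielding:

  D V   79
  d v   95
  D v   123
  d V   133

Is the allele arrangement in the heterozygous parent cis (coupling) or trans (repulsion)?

The two most frequent classes are D v (123) and d V (133); these are the parental (non-recombinant) types.
So the F1 carried D v on one chromosome and d V on the other — the recessive alleles are on opposite chromosomes (trans / repulsion).

trans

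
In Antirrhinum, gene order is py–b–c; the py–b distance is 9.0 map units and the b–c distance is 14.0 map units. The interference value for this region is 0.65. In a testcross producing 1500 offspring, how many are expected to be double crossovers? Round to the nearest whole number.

Map distances give recombination frequencies of 0.090 and 0.140 for the two intervals.
With interference 0.65 (so coincidence = 0.35), expected double-crossover frequency = 0.090 × 0.140 × 0.35 = 0.00441.
Expected number = 0.00441 × 1500 = 6.62 ≈ 7.

7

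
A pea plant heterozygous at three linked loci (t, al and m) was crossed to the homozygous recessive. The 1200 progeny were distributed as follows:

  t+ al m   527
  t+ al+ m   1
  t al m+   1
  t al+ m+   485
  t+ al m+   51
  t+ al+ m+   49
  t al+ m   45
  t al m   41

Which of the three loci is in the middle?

The two most frequent reciprocal classes, t al+ m+ and t+ al m, are the parental types, so the F1 was t al+ m+ / t+ al m.
The two rarest classes, t al m+ and t+ al+ m, are the double crossovers. Comparing them with the parentals, only the al allele has switched, so al is the middle locus and the order is m – al – t.

al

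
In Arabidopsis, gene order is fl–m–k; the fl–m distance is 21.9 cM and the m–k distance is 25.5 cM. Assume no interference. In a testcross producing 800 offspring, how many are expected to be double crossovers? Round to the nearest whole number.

Map distances give recombination frequencies of 0.219 and 0.255 for the two intervals.
With no interference, expected double-crossover frequency = 0.219 × 0.255 = 0.05584.
Expected number = 0.05584 × 800 = 44.68 ≈ 45.

45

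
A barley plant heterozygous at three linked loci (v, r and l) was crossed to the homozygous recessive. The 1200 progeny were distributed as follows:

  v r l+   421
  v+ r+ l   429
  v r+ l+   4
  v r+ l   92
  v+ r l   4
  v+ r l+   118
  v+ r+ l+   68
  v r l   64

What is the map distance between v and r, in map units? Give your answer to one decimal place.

The two most frequent reciprocal classes, v r l+ and v+ r+ l, are the parental types, so the F1 was v r l+ / v+ r+ l.
The two rarest classes, v r+ l+ and v+ r l, are the double crossovers. Comparing them with the parentals, only the r allele has switched, so r is the middle locus and the order is l – r – v.
Crossovers in the r–v interval produce the single-crossover classes v+ r l+ and v r+ l (118 + 92 = 210) plus the double crossovers (8).
RF(r–v) = (210 + 8) / 1200 = 218/1200 = 0.1817 → 18.2 map units.

18.2 map units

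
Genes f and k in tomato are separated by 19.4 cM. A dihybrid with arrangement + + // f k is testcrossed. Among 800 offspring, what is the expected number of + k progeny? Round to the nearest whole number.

78

A map distance of 19.4 cM corresponds to a recombination frequency of 0.194.
The F1 is + + / f k, so + k is a recombinant gamete class with expected frequency r/2 = 0.194/2 = 0.0970.
Expected number = 0.0970 × 800 = 77.60 ≈ 78.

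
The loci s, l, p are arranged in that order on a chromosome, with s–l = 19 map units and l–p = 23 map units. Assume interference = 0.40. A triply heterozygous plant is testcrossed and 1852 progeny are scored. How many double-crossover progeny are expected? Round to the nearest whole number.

Map distances give recombination frequencies of 0.190 and 0.230 for the two intervals.
With interference 0.40 (so coincidence = 0.60), expected double-crossover frequency = 0.190 × 0.230 × 0.60 = 0.02622.
Expected number = 0.02622 × 1852 = 48.56 ≈ 49.

49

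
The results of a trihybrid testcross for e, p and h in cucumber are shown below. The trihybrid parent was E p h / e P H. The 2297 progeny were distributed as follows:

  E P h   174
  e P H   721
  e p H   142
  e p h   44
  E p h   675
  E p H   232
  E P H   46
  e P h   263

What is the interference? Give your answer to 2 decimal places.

The two rarest classes, e p h and E P H, are the double crossovers. Comparing them with the parentals, only the e allele has switched, so e is the middle locus and the order is p – e – h.
p–e: (316 + 90)/2297 = 0.1768; e–h: (495 + 90)/2297 = 0.2547.
Expected DCO frequency = 0.1768 × 0.2547 ≈ 0.04503; observed = 90/2297 ≈ 0.03918.
Coefficient of coincidence = 0.03918/0.04503 ≈ 0.87; interference = 1 − 0.87 = 0.13.

0.13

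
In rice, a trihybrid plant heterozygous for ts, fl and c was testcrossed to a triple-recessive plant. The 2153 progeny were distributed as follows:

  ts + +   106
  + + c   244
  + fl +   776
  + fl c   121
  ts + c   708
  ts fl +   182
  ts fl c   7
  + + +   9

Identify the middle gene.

The two most frequent reciprocal classes, ts + c and + fl +, are the parental types, so the F1 was ts + c / + fl +.
The two rarest classes, ts fl c and + + +, are the double crossovers. Comparing them with the parentals, only the fl allele has switched, so fl is the middle locus and the order is ts – fl – c.

fl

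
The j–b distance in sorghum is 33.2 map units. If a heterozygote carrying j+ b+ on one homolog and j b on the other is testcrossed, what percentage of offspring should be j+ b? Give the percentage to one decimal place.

16.6%

A map distance of 33.2 map units corresponds to a recombination frequency of 0.332.
The F1 is j+ b+ / j b, so j+ b is a recombinant gamete class with expected frequency r/2 = 0.332/2 = 0.1660.
That is 0.1660 = 16.6% of the progeny.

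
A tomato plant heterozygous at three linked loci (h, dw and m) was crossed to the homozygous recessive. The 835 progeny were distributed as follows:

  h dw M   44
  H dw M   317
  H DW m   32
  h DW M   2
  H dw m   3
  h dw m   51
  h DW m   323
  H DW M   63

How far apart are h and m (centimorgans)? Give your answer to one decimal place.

The two most frequent reciprocal classes, h DW m and H dw M, are the parental types, so the F1 was h DW m / H dw M.
The two rarest classes, h DW M and H dw m, are the double crossovers. Comparing them with the parentals, only the m allele has switched, so m is the middle locus and the order is h – m – dw.
Crossovers in the h–m interval produce the single-crossover classes H DW m and h dw M (32 + 44 = 76) plus the double crossovers (5).
RF(h–m) = (76 + 5) / 835 = 81/835 = 0.0970 → 9.7 centimorgans.

9.7 centimorgans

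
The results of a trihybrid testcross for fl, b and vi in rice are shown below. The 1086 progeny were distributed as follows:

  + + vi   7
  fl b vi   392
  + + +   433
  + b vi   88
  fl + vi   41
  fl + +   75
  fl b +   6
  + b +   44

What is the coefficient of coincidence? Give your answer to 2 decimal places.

0.82

The two most frequent reciprocal classes, fl b vi and + + +, are the parental types, so the F1 was fl b vi / + + +.
The two rarest classes, fl b + and + + vi, are the double crossovers. Comparing them with the parentals, only the vi allele has switched, so vi is the middle locus and the order is b – vi – fl.
b–vi: (85 + 13)/1086 = 0.0902; vi–fl: (163 + 13)/1086 = 0.1621.
Expected DCO frequency = 0.0902 × 0.1621 ≈ 0.01462; observed = 13/1086 ≈ 0.01197.
Coefficient of coincidence = 0.01197/0.01462 ≈ 0.82.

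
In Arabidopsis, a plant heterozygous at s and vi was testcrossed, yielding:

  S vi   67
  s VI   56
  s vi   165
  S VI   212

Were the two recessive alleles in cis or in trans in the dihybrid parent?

The two most frequent classes are S VI (212) and s vi (165); these are the parental (non-recombinant) types.
So the F1 carried S VI on one chromosome and s vi on the other — the recessive alleles are on the same chromosome (cis / coupling).

cis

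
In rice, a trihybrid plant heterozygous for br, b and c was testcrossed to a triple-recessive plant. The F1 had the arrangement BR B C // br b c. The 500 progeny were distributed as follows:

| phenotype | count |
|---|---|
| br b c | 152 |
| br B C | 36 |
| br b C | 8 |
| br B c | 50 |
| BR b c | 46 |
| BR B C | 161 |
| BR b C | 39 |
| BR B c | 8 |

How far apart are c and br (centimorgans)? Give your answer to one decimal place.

19.6 centimorgans

The two rarest classes, BR B c and br b C, are the double crossovers. Comparing them with the parentals, only the c allele has switched, so c is the middle locus and the order is b – c – br.
Crossovers in the c–br interval produce the single-crossover classes br B C and BR b c (36 + 46 = 82) plus the double crossovers (16).
RF(c–br) = (82 + 16) / 500 = 98/500 = 0.1960 → 19.6 centimorgans.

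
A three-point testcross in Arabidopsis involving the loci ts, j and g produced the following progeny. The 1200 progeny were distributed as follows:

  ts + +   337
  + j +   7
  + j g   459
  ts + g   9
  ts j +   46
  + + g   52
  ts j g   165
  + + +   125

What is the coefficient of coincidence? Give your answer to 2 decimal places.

0.55

The two most frequent reciprocal classes, ts + + and + j g, are the parental types, so the F1 was ts + + / + j g.
The two rarest classes, ts + g and + j +, are the double crossovers. Comparing them with the parentals, only the g allele has switched, so g is the middle locus and the order is ts – g – j.
ts–g: (290 + 16)/1200 = 0.2550; g–j: (98 + 16)/1200 = 0.0950.
Expected DCO frequency = 0.2550 × 0.0950 ≈ 0.02423; observed = 16/1200 ≈ 0.01333.
Coefficient of coincidence = 0.01333/0.02423 ≈ 0.55.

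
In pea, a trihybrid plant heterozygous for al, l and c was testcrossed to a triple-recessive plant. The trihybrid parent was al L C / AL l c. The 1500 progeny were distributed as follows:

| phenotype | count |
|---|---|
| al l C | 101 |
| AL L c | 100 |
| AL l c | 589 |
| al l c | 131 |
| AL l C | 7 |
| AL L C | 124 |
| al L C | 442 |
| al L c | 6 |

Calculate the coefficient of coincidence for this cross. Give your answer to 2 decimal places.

0.34

The two rarest classes, al L c and AL l C, are the double crossovers. Comparing them with the parentals, only the c allele has switched, so c is the middle locus and the order is al – c – l.
al–c: (255 + 13)/1500 = 0.1787; c–l: (201 + 13)/1500 = 0.1427.
Expected DCO frequency = 0.1787 × 0.1427 ≈ 0.02550; observed = 13/1500 ≈ 0.00867.
Coefficient of coincidence = 0.00867/0.02550 ≈ 0.34.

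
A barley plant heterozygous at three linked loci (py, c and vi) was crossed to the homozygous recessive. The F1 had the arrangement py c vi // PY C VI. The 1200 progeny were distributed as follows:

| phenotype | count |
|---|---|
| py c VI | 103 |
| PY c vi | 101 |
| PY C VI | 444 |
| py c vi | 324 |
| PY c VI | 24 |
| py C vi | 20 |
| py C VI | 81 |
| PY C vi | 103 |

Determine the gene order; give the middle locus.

c

The two rarest classes, py C vi and PY c VI, are the double crossovers. Comparing them with the parentals, only the c allele has switched, so c is the middle locus and the order is py – c – vi.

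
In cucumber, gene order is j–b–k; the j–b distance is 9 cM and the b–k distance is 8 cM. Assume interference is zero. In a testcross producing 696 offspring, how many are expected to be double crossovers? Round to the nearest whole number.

Map distances give recombination frequencies of 0.090 and 0.080 for the two intervals.
With no interference, expected double-crossover frequency = 0.090 × 0.080 = 0.00720.
Expected number = 0.00720 × 696 = 5.01 ≈ 5.

5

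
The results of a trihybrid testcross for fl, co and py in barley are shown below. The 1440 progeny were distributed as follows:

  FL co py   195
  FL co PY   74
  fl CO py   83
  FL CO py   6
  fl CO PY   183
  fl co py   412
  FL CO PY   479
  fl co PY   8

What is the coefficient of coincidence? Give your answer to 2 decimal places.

0.30

The two most frequent reciprocal classes, fl co py and FL CO PY, are the parental types, so the F1 was fl co py / FL CO PY.
The two rarest classes, fl co PY and FL CO py, are the double crossovers. Comparing them with the parentals, only the py allele has switched, so py is the middle locus and the order is fl – py – co.
fl–py: (378 + 14)/1440 = 0.2722; py–co: (157 + 14)/1440 = 0.1187.
Expected DCO frequency = 0.2722 × 0.1187 ≈ 0.03231; observed = 14/1440 ≈ 0.00972.
Coefficient of coincidence = 0.00972/0.03231 ≈ 0.30.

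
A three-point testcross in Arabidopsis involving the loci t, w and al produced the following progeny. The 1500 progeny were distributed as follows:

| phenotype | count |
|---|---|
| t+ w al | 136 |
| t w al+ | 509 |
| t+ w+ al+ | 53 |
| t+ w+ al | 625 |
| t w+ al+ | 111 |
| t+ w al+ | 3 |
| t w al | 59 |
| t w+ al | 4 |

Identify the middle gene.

t

The two most frequent reciprocal classes, t+ w+ al and t w al+, are the parental types, so the F1 was t+ w+ al / t w al+.
The two rarest classes, t w+ al and t+ w al+, are the double crossovers. Comparing them with the parentals, only the t allele has switched, so t is the middle locus and the order is al – t – w.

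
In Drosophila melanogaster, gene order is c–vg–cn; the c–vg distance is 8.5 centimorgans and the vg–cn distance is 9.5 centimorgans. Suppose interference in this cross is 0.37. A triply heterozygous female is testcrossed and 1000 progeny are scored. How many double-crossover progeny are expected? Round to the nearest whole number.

Map distances give recombination frequencies of 0.085 and 0.095 for the two intervals.
With interference 0.37 (so coincidence = 0.63), expected double-crossover frequency = 0.085 × 0.095 × 0.63 = 0.00509.
Expected number = 0.00509 × 1000 = 5.09 ≈ 5.

5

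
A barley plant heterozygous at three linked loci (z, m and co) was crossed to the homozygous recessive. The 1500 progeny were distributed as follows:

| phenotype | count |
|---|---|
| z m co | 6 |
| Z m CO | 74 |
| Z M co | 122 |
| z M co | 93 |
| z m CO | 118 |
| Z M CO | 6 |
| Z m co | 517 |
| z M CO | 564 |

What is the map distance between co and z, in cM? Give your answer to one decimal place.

11.9 cM

The two most frequent reciprocal classes, Z m co and z M CO, are the parental types, so the F1 was Z m co / z M CO.
The two rarest classes, z m co and Z M CO, are the double crossovers. Comparing them with the parentals, only the z allele has switched, so z is the middle locus and the order is co – z – m.
Crossovers in the co–z interval produce the single-crossover classes Z m CO and z M co (74 + 93 = 167) plus the double crossovers (12).
RF(co–z) = (167 + 12) / 1500 = 179/1500 = 0.1193 → 11.9 cM.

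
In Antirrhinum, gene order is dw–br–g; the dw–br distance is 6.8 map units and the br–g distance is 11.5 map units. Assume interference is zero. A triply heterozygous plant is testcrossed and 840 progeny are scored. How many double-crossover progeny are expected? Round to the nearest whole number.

Map distances give recombination frequencies of 0.068 and 0.115 for the two intervals.
With no interference, expected double-crossover frequency = 0.068 × 0.115 = 0.00782.
Expected number = 0.00782 × 840 = 6.57 ≈ 7.

7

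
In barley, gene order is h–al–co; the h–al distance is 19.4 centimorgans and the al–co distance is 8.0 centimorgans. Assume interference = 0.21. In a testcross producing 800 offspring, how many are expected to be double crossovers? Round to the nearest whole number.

10

Map distances give recombination frequencies of 0.194 and 0.080 for the two intervals.
With interference 0.21 (so coincidence = 0.79), expected double-crossover frequency = 0.194 × 0.080 × 0.79 = 0.01226.
Expected number = 0.01226 × 800 = 9.81 ≈ 10.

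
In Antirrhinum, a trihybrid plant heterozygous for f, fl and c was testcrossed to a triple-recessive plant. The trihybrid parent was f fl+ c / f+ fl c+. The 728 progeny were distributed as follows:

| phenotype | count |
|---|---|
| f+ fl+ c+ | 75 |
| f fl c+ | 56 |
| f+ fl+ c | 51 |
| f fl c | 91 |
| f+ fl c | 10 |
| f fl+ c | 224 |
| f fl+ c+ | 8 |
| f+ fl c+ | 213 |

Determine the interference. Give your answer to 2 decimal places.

0.43

The two rarest classes, f fl+ c+ and f+ fl c, are the double crossovers. Comparing them with the parentals, only the c allele has switched, so c is the middle locus and the order is fl – c – f.
fl–c: (166 + 18)/728 = 0.2527; c–f: (107 + 18)/728 = 0.1717.
Expected DCO frequency = 0.2527 × 0.1717 ≈ 0.04339; observed = 18/728 ≈ 0.02473.
Coefficient of coincidence = 0.02473/0.04339 ≈ 0.57; interference = 1 − 0.57 = 0.43.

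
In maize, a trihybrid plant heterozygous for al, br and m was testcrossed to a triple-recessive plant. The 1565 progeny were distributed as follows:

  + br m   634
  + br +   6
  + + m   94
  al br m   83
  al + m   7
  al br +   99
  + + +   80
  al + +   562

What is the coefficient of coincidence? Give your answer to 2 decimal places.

0.56

The two most frequent reciprocal classes, al + + and + br m, are the parental types, so the F1 was al + + / + br m.
The two rarest classes, al + m and + br +, are the double crossovers. Comparing them with the parentals, only the m allele has switched, so m is the middle locus and the order is br – m – al.
br–m: (193 + 13)/1565 = 0.1316; m–al: (163 + 13)/1565 = 0.1125.
Expected DCO frequency = 0.1316 × 0.1125 ≈ 0.01481; observed = 13/1565 ≈ 0.00831.
Coefficient of coincidence = 0.00831/0.01481 ≈ 0.56.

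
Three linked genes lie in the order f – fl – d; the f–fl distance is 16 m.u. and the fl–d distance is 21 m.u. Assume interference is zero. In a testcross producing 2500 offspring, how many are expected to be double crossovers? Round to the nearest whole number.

Map distances give recombination frequencies of 0.160 and 0.210 for the two intervals.
With no interference, expected double-crossover frequency = 0.160 × 0.210 = 0.03360.
Expected number = 0.03360 × 2500 = 84.00 ≈ 84.

84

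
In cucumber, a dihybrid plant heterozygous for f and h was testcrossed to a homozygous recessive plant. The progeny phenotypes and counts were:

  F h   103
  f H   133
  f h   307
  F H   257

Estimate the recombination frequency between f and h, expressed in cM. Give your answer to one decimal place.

The two most frequent classes, F H (257) and f h (307), are the parental types, so the F1 was F H / f h.
The recombinant classes are F h and f H: 103 + 133 = 236.
Recombination frequency = 236/800 = 0.2950 ≈ 29.5%, i.e. 29.5 cM.

29.5 cM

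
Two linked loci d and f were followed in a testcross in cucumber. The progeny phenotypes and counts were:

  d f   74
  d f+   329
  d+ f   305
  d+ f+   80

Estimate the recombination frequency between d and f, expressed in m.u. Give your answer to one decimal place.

19.5 m.u.

The two most frequent classes, d+ f (305) and d f+ (329), are the parental types, so the F1 was d+ f / d f+.
The recombinant classes are d+ f+ and d f: 80 + 74 = 154.
Recombination frequency = 154/788 = 0.1954 ≈ 19.5%, i.e. 19.5 m.u.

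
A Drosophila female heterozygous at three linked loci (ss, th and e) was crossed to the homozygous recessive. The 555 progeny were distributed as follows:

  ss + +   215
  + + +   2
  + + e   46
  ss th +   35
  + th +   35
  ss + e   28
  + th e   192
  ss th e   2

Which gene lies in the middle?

The two most frequent reciprocal classes, + th e and ss + +, are the parental types, so the F1 was + th e / ss + +.
The two rarest classes, ss th e and + + +, are the double crossovers. Comparing them with the parentals, only the ss allele has switched, so ss is the middle locus and the order is th – ss – e.

ss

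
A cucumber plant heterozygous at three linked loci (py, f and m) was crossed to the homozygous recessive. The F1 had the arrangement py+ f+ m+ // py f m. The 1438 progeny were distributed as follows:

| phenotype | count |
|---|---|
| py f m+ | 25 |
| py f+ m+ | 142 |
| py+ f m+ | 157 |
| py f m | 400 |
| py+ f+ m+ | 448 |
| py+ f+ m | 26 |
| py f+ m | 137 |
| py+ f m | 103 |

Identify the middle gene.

m

The two rarest classes, py+ f+ m and py f m+, are the double crossovers. Comparing them with the parentals, only the m allele has switched, so m is the middle locus and the order is py – m – f.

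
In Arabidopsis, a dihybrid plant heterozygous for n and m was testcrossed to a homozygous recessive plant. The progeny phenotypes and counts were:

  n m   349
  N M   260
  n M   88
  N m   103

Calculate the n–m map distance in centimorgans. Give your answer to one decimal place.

23.9 centimorgans

The two most frequent classes, N M (260) and n m (349), are the parental types, so the F1 was N M / n m.
The recombinant classes are N m and n M: 103 + 88 = 191.
Recombination frequency = 191/800 = 0.2387 ≈ 23.9%, i.e. 23.9 centimorgans.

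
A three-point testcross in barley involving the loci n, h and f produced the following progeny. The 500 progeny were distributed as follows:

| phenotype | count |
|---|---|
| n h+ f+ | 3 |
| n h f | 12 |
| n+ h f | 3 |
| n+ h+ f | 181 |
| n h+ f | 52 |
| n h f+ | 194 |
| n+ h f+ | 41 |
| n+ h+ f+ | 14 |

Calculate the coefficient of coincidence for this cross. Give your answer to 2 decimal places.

The two most frequent reciprocal classes, n h f+ and n+ h+ f, are the parental types, so the F1 was n h f+ / n+ h+ f.
The two rarest classes, n h+ f+ and n+ h f, are the double crossovers. Comparing them with the parentals, only the h allele has switched, so h is the middle locus and the order is f – h – n.
f–h: (26 + 6)/500 = 0.0640; h–n: (93 + 6)/500 = 0.1980.
Expected DCO frequency = 0.0640 × 0.1980 ≈ 0.01267; observed = 6/500 ≈ 0.01200.
Coefficient of coincidence = 0.01200/0.01267 ≈ 0.95.

0.95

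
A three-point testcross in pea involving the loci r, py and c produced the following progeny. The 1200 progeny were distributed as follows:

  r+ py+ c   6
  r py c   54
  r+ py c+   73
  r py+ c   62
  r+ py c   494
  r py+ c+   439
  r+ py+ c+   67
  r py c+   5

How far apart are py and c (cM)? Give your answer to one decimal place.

12.2 cM

The two most frequent reciprocal classes, r py+ c+ and r+ py c, are the parental types, so the F1 was r py+ c+ / r+ py c.
The two rarest classes, r py c+ and r+ py+ c, are the double crossovers. Comparing them with the parentals, only the py allele has switched, so py is the middle locus and the order is c – py – r.
Crossovers in the c–py interval produce the single-crossover classes r py+ c and r+ py c+ (62 + 73 = 135) plus the double crossovers (11).
RF(c–py) = (135 + 11) / 1200 = 146/1200 = 0.1217 → 12.2 cM.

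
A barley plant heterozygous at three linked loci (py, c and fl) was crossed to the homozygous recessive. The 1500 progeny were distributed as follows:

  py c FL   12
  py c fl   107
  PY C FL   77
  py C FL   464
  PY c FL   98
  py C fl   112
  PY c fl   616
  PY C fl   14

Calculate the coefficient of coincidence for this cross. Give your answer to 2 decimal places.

0.79

The two most frequent reciprocal classes, PY c fl and py C FL, are the parental types, so the F1 was PY c fl / py C FL.
The two rarest classes, PY C fl and py c FL, are the double crossovers. Comparing them with the parentals, only the c allele has switched, so c is the middle locus and the order is fl – c – py.
fl–c: (210 + 26)/1500 = 0.1573; c–py: (184 + 26)/1500 = 0.1400.
Expected DCO frequency = 0.1573 × 0.1400 ≈ 0.02202; observed = 26/1500 ≈ 0.01733.
Coefficient of coincidence = 0.01733/0.02202 ≈ 0.79.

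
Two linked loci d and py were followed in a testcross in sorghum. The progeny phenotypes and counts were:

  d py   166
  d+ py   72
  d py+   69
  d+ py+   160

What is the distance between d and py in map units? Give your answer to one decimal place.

30.2 map units

The two most frequent classes, d+ py+ (160) and d py (166), are the parental types, so the F1 was d+ py+ / d py.
The recombinant classes are d+ py and d py+: 72 + 69 = 141.
Recombination frequency = 141/467 = 0.3019 ≈ 30.2%, i.e. 30.2 map units.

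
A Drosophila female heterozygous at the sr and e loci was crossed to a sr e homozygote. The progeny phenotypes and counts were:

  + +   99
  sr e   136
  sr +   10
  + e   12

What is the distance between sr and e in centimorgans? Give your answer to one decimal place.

The two most frequent classes, + + (99) and sr e (136), are the parental types, so the F1 was + + / sr e.
The recombinant classes are + e and sr +: 12 + 10 = 22.
Recombination frequency = 22/257 = 0.0856 ≈ 8.6%, i.e. 8.6 centimorgans.

8.6 centimorgans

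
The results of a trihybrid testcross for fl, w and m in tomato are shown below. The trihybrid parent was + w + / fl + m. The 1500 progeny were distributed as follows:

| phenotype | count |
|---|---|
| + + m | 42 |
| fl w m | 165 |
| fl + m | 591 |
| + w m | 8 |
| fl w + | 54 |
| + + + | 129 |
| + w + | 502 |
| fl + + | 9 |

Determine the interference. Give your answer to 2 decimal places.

The two rarest classes, + w m and fl + +, are the double crossovers. Comparing them with the parentals, only the m allele has switched, so m is the middle locus and the order is fl – m – w.
fl–m: (96 + 17)/1500 = 0.0753; m–w: (294 + 17)/1500 = 0.2073.
Expected DCO frequency = 0.0753 × 0.2073 ≈ 0.01561; observed = 17/1500 ≈ 0.01133.
Coefficient of coincidence = 0.01133/0.01561 ≈ 0.73; interference = 1 − 0.73 = 0.27.

0.27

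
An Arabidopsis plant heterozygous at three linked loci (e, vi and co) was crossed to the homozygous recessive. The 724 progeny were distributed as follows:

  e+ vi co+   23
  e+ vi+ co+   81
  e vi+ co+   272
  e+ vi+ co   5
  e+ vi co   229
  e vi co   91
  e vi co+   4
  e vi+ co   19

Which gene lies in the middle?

vi

The two most frequent reciprocal classes, e+ vi co and e vi+ co+, are the parental types, so the F1 was e+ vi co / e vi+ co+.
The two rarest classes, e+ vi+ co and e vi co+, are the double crossovers. Comparing them with the parentals, only the vi allele has switched, so vi is the middle locus and the order is e – vi – co.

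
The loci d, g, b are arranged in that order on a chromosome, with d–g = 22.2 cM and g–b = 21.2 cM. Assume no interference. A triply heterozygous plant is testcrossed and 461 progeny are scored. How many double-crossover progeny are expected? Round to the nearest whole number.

22

Map distances give recombination frequencies of 0.222 and 0.212 for the two intervals.
With no interference, expected double-crossover frequency = 0.222 × 0.212 = 0.04706.
Expected number = 0.04706 × 461 = 21.70 ≈ 22.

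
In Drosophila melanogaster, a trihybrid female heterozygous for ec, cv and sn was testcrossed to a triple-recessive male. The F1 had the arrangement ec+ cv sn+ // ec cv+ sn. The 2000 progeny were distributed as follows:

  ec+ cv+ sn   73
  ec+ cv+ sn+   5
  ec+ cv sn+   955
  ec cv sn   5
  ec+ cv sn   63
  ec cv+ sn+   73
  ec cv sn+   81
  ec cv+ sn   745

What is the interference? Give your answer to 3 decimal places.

0.165

The two rarest classes, ec+ cv+ sn+ and ec cv sn, are the double crossovers. Comparing them with the parentals, only the cv allele has switched, so cv is the middle locus and the order is ec – cv – sn.
ec–cv: (154 + 10)/2000 = 0.0820; cv–sn: (136 + 10)/2000 = 0.0730.
Expected DCO frequency = 0.0820 × 0.0730 ≈ 0.00599; observed = 10/2000 ≈ 0.00500.
Coefficient of coincidence = 0.00500/0.00599 ≈ 0.835; interference = 1 − 0.835 = 0.165.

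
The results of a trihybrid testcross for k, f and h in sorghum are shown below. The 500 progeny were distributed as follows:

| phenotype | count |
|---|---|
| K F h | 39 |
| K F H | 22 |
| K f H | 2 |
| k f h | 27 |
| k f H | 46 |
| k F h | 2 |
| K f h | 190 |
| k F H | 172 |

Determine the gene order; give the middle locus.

The two most frequent reciprocal classes, k F H and K f h, are the parental types, so the F1 was k F H / K f h.
The two rarest classes, k F h and K f H, are the double crossovers. Comparing them with the parentals, only the h allele has switched, so h is the middle locus and the order is k – h – f.

h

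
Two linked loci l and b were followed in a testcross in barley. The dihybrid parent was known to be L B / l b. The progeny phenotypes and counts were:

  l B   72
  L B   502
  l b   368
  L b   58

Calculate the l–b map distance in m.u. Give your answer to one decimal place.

The recombinant classes are L b and l B: 58 + 72 = 130.
Recombination frequency = 130/1000 = 0.1300 ≈ 13.0%, i.e. 13.0 m.u.

13.0 m.u.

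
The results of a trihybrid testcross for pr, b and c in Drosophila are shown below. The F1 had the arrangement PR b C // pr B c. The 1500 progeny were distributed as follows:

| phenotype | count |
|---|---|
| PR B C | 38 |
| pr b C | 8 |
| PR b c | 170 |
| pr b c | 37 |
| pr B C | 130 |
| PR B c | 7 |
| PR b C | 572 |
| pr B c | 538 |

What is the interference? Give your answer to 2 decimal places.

0.21

The two rarest classes, pr b C and PR B c, are the double crossovers. Comparing them with the parentals, only the pr allele has switched, so pr is the middle locus and the order is c – pr – b.
c–pr: (300 + 15)/1500 = 0.2100; pr–b: (75 + 15)/1500 = 0.0600.
Expected DCO frequency = 0.2100 × 0.0600 ≈ 0.01260; observed = 15/1500 ≈ 0.01000.
Coefficient of coincidence = 0.01000/0.01260 ≈ 0.79; interference = 1 − 0.79 = 0.21.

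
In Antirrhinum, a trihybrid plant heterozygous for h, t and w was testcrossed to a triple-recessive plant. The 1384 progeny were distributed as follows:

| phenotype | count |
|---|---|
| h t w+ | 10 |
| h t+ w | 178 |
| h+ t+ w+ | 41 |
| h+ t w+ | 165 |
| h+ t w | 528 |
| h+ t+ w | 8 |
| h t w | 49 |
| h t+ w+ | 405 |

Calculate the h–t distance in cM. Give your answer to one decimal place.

The two most frequent reciprocal classes, h t+ w+ and h+ t w, are the parental types, so the F1 was h t+ w+ / h+ t w.
The two rarest classes, h t w+ and h+ t+ w, are the double crossovers. Comparing them with the parentals, only the t allele has switched, so t is the middle locus and the order is w – t – h.
Crossovers in the t–h interval produce the single-crossover classes h+ t+ w+ and h t w (41 + 49 = 90) plus the double crossovers (18).
RF(t–h) = (90 + 18) / 1384 = 108/1384 = 0.0780 → 7.8 cM.

7.8 cM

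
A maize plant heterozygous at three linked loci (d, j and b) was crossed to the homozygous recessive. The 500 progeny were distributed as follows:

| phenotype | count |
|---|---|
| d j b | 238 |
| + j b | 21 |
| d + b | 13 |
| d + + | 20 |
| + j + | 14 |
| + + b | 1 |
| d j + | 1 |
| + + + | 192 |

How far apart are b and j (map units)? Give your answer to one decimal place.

The two most frequent reciprocal classes, d j b and + + +, are the parental types, so the F1 was d j b / + + +.
The two rarest classes, d j + and + + b, are the double crossovers. Comparing them with the parentals, only the b allele has switched, so b is the middle locus and the order is d – b – j.
Crossovers in the b–j interval produce the single-crossover classes d + b and + j + (13 + 14 = 27) plus the double crossovers (2).
RF(b–j) = (27 + 2) / 500 = 29/500 = 0.0580 → 5.8 map units.

5.8 map units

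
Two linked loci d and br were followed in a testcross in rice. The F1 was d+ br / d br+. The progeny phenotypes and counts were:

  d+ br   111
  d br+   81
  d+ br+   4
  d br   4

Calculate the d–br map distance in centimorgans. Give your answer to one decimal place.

4.0 centimorgans

The recombinant classes are d+ br+ and d br: 4 + 4 = 8.
Recombination frequency = 8/200 = 0.0400 ≈ 4.0%, i.e. 4.0 centimorgans.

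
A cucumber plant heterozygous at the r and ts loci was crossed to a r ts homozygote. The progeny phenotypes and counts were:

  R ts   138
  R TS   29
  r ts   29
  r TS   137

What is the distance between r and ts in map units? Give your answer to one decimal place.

17.4 map units

The two most frequent classes, R ts (138) and r TS (137), are the parental types, so the F1 was R ts / r TS.
The recombinant classes are R TS and r ts: 29 + 29 = 58.
Recombination frequency = 58/333 = 0.1742 ≈ 17.4%, i.e. 17.4 map units.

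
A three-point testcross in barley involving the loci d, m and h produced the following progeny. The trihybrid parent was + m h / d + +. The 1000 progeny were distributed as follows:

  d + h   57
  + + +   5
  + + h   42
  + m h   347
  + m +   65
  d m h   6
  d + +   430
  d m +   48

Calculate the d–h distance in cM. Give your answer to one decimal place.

13.3 cM

The two rarest classes, d m h and + + +, are the double crossovers. Comparing them with the parentals, only the d allele has switched, so d is the middle locus and the order is h – d – m.
Crossovers in the h–d interval produce the single-crossover classes + m + and d + h (65 + 57 = 122) plus the double crossovers (11).
RF(h–d) = (122 + 11) / 1000 = 133/1000 = 0.1330 → 13.3 cM.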